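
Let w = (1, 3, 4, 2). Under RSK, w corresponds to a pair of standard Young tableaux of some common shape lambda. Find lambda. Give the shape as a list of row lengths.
Row-insert each entry into an empty tableau.

After inserting 1: P = [[1]].
After inserting 3: P = [[1, 3]].
After inserting 4: P = [[1, 3, 4]].
After inserting 2: P = [[1, 2, 4], [3]].

The final insertion tableau P = [[1, 2, 4], [3]] has shape [3, 1].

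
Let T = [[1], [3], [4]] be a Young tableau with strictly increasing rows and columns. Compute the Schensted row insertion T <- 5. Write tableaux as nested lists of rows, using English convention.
5 is larger than every entry of row 1, so it is appended to row 1. The new tableau is [[1, 5], [3], [4]].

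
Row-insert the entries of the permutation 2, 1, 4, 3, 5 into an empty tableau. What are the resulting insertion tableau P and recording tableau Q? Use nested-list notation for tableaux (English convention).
P = [[1, 3, 5], [2, 4]], Q = [[1, 3, 5], [2, 4]]

Insert each entry of the permutation into P by Schensted row insertion, recording in Q the position of each new cell.

Insert 2: appended to row 1. P = [[2]].
Insert 1: 1 bumps 2 from row 1; 2 starts row 2. P = [[1], [2]].
Insert 4: appended to row 1. P = [[1, 4], [2]].
Insert 3: 3 bumps 4 from row 1; 4 appends to row 2. P = [[1, 3], [2, 4]].
Insert 5: appended to row 1. P = [[1, 3, 5], [2, 4]].

So P = [[1, 3, 5], [2, 4]], Q = [[1, 3, 5], [2, 4]].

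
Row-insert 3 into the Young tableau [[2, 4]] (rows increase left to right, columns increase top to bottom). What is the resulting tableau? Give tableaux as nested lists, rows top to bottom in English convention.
[[2, 3], [4]]

In row 1, 3 replaces 4 (the leftmost entry greater than 3); 4 is bumped to row 2. 4 starts a new row 2. The new tableau is [[2, 3], [4]].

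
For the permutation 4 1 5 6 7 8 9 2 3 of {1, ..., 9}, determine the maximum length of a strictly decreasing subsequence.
2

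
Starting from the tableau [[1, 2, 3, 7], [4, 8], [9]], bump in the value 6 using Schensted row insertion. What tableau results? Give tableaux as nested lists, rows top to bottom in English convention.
In row 1, 6 replaces 7 (the leftmost entry greater than 6); 7 is bumped to row 2. In row 2, 7 replaces 8 (the leftmost entry greater than 7); 8 is bumped to row 3. In row 3, 8 replaces 9 (the leftmost entry greater than 8); 9 is bumped to row 4. 9 starts a new row 4. The new tableau is [[1, 2, 3, 6], [4, 7], [8], [9]].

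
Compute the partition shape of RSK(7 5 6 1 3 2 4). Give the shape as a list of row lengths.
RSK row insertion gives P = [[1, 2, 4], [3, 6], [5], [7]], which has shape [3, 2, 1, 1].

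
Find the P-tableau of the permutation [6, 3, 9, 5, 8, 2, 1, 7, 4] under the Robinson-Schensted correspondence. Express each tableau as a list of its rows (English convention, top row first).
Insert 6: appended to row 1. P = [[6]].
Insert 3: 3 bumps 6 from row 1; 6 starts row 2. P = [[3], [6]].
Insert 9: appended to row 1. P = [[3, 9], [6]].
Insert 5: 5 bumps 9 from row 1; 9 appends to row 2. P = [[3, 5], [6, 9]].
Insert 8: appended to row 1. P = [[3, 5, 8], [6, 9]].
Insert 2: 2 bumps 3 from row 1; 3 bumps 6 from row 2; 6 starts row 3. P = [[2, 5, 8], [3, 9], [6]].
Insert 1: 1 bumps 2 from row 1; 2 bumps 3 from row 2; 3 bumps 6 from row 3; 6 starts row 4. P = [[1, 5, 8], [2, 9], [3], [6]].
Insert 7: 7 bumps 8 from row 1; 8 bumps 9 from row 2; 9 appends to row 3. P = [[1, 5, 7], [2, 8], [3, 9], [6]].
Insert 4: 4 bumps 5 from row 1; 5 bumps 8 from row 2; 8 bumps 9 from row 3; 9 appends to row 4. P = [[1, 4, 7], [2, 5], [3, 8], [6, 9]].

So P = [[1, 4, 7], [2, 5], [3, 8], [6, 9]].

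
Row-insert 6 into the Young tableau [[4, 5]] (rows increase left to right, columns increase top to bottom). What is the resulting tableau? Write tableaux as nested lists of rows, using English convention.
6 is larger than every entry of row 1, so it is appended to row 1. The new tableau is [[4, 5, 6]].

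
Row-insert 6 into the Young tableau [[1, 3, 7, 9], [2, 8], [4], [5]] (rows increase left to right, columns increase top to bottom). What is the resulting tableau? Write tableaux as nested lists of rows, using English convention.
[[1, 3, 6, 9], [2, 7], [4, 8], [5]]

In row 1, 6 replaces 7 (the leftmost entry greater than 6); 7 is bumped to row 2. In row 2, 7 replaces 8 (the leftmost entry greater than 7); 8 is bumped to row 3. 8 is appended to row 3. The new tableau is [[1, 3, 6, 9], [2, 7], [4, 8], [5]].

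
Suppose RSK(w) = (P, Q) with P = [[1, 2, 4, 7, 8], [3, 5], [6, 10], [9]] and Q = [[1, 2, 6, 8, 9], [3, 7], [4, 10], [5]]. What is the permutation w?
Reverse the RSK construction: for i from n down to 1, find the cell of Q containing i, remove the entry at that cell from P, and reverse-bump it up through P; the value ejected from row 1 is w(i).

Step i=10: Q has 10 at row 3, column 2; remove 10 from row 3 of P and reverse-bump: 10 enters row 2 and ejects 5; 5 enters row 1 and ejects 4. So w(10) = 4. P is now [[1, 2, 5, 7, 8], [3, 10], [6], [9]].
Step i=9: Q has 9 at row 1, column 5; remove that cell from P, ejecting 8. So w(9) = 8. P is now [[1, 2, 5, 7], [3, 10], [6], [9]].
Step i=8: Q has 8 at row 1, column 4; remove that cell from P, ejecting 7. So w(8) = 7. P is now [[1, 2, 5], [3, 10], [6], [9]].
Step i=7: Q has 7 at row 2, column 2; remove 10 from row 2 of P and reverse-bump: 10 enters row 1 and ejects 5. So w(7) = 5. P is now [[1, 2, 10], [3], [6], [9]].
Step i=6: Q has 6 at row 1, column 3; remove that cell from P, ejecting 10. So w(6) = 10. P is now [[1, 2], [3], [6], [9]].
Step i=5: Q has 5 at row 4, column 1; remove 9 from row 4 of P and reverse-bump: 9 enters row 3 and ejects 6; 6 enters row 2 and ejects 3; 3 enters row 1 and ejects 2. So w(5) = 2. P is now [[1, 3], [6], [9]].
Step i=4: Q has 4 at row 3, column 1; remove 9 from row 3 of P and reverse-bump: 9 enters row 2 and ejects 6; 6 enters row 1 and ejects 3. So w(4) = 3. P is now [[1, 6], [9]].
Step i=3: Q has 3 at row 2, column 1; remove 9 from row 2 of P and reverse-bump: 9 enters row 1 and ejects 6. So w(3) = 6. P is now [[1, 9]].
Step i=2: Q has 2 at row 1, column 2; remove that cell from P, ejecting 9. So w(2) = 9. P is now [[1]].
Step i=1: Q has 1 at row 1, column 1; remove that cell from P, ejecting 1. So w(1) = 1. P is now [].

So w = 1 9 6 3 2 10 5 7 8 4.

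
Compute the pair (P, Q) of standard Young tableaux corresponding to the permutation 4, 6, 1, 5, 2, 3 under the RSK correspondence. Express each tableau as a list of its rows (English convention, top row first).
Insert each entry of the permutation into P by Schensted row insertion, recording in Q the position of each new cell.

After inserting 4: P = [[4]].
After inserting 6: P = [[4, 6]].
After inserting 1: P = [[1, 6], [4]].
After inserting 5: P = [[1, 5], [4, 6]].
After inserting 2: P = [[1, 2], [4, 5], [6]].
After inserting 3: P = [[1, 2, 3], [4, 5], [6]].

So P = [[1, 2, 3], [4, 5], [6]], Q = [[1, 2, 6], [3, 4], [5]].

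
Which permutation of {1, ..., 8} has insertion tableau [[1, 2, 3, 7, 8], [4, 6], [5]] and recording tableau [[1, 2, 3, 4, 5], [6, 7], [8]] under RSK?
1 5 6 7 8 2 4 3

Reverse the RSK construction: for i from n down to 1, find the cell of Q containing i, remove the entry at that cell from P, and reverse-bump it up through P; the value ejected from row 1 is w(i).

Step i=8: Q has 8 at row 3, column 1; remove 5 from row 3 of P and reverse-bump: 5 enters row 2 and ejects 4; 4 enters row 1 and ejects 3. So w(8) = 3. P is now [[1, 2, 4, 7, 8], [5, 6]].
Step i=7: Q has 7 at row 2, column 2; remove 6 from row 2 of P and reverse-bump: 6 enters row 1 and ejects 4. So w(7) = 4. P is now [[1, 2, 6, 7, 8], [5]].
Step i=6: Q has 6 at row 2, column 1; remove 5 from row 2 of P and reverse-bump: 5 enters row 1 and ejects 2. So w(6) = 2. P is now [[1, 5, 6, 7, 8]].
Step i=5: Q has 5 at row 1, column 5; remove that cell from P, ejecting 8. So w(5) = 8. P is now [[1, 5, 6, 7]].
Step i=4: Q has 4 at row 1, column 4; remove that cell from P, ejecting 7. So w(4) = 7. P is now [[1, 5, 6]].
Step i=3: Q has 3 at row 1, column 3; remove that cell from P, ejecting 6. So w(3) = 6. P is now [[1, 5]].
Step i=2: Q has 2 at row 1, column 2; remove that cell from P, ejecting 5. So w(2) = 5. P is now [[1]].
Step i=1: Q has 1 at row 1, column 1; remove that cell from P, ejecting 1. So w(1) = 1. P is now [].

So w = 1 5 6 7 8 2 4 3.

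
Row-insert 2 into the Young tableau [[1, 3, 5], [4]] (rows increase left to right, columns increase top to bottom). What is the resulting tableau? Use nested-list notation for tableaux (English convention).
In row 1, 2 replaces 3 (the leftmost entry greater than 2); 3 is bumped to row 2. In row 2, 3 replaces 4 (the leftmost entry greater than 3); 4 is bumped to row 3. 4 starts a new row 3. The new tableau is [[1, 2, 5], [3], [4]].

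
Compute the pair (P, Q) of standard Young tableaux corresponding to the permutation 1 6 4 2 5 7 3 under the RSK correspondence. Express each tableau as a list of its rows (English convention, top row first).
Insert each entry of the permutation into P by Schensted row insertion, recording in Q the position of each new cell.

After inserting 1: P = [[1]].
After inserting 6: P = [[1, 6]].
After inserting 4: P = [[1, 4], [6]].
After inserting 2: P = [[1, 2], [4], [6]].
After inserting 5: P = [[1, 2, 5], [4], [6]].
After inserting 7: P = [[1, 2, 5, 7], [4], [6]].
After inserting 3: P = [[1, 2, 3, 7], [4, 5], [6]].

So P = [[1, 2, 3, 7], [4, 5], [6]], Q = [[1, 2, 5, 6], [3, 7], [4]].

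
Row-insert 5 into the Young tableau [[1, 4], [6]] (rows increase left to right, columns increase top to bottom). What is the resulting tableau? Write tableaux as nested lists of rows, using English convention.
5 is larger than every entry of row 1, so it is appended to row 1. The new tableau is [[1, 4, 5], [6]].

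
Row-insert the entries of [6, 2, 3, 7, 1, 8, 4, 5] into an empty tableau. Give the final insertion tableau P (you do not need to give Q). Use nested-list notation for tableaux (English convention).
P = [[1, 3, 4, 5], [2, 7, 8], [6]]

Insert 6: appended to row 1. P = [[6]].
Insert 2: 2 bumps 6 from row 1; 6 starts row 2. P = [[2], [6]].
Insert 3: appended to row 1. P = [[2, 3], [6]].
Insert 7: appended to row 1. P = [[2, 3, 7], [6]].
Insert 1: 1 bumps 2 from row 1; 2 bumps 6 from row 2; 6 starts row 3. P = [[1, 3, 7], [2], [6]].
Insert 8: appended to row 1. P = [[1, 3, 7, 8], [2], [6]].
Insert 4: 4 bumps 7 from row 1; 7 appends to row 2. P = [[1, 3, 4, 8], [2, 7], [6]].
Insert 5: 5 bumps 8 from row 1; 8 appends to row 2. P = [[1, 3, 4, 5], [2, 7, 8], [6]].

So P = [[1, 3, 4, 5], [2, 7, 8], [6]].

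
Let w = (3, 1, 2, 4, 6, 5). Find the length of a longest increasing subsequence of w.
4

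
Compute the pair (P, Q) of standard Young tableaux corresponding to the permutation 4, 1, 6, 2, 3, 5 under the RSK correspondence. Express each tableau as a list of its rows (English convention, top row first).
Insert each entry of the permutation into P by Schensted row insertion, recording in Q the position of each new cell.

Insert 4: appended to row 1. P = [[4]].
Insert 1: 1 bumps 4 from row 1; 4 starts row 2. P = [[1], [4]].
Insert 6: appended to row 1. P = [[1, 6], [4]].
Insert 2: 2 bumps 6 from row 1; 6 appends to row 2. P = [[1, 2], [4, 6]].
Insert 3: appended to row 1. P = [[1, 2, 3], [4, 6]].
Insert 5: appended to row 1. P = [[1, 2, 3, 5], [4, 6]].

So P = [[1, 2, 3, 5], [4, 6]], Q = [[1, 3, 5, 6], [2, 4]].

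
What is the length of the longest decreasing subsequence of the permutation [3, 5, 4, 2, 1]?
4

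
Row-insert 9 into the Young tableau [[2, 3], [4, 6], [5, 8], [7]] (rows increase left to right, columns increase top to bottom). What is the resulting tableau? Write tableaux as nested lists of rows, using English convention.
[[2, 3, 9], [4, 6], [5, 8], [7]]

9 is larger than every entry of row 1, so it is appended to row 1. The new tableau is [[2, 3, 9], [4, 6], [5, 8], [7]].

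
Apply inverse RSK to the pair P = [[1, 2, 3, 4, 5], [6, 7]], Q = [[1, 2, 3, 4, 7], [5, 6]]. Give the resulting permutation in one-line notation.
Reverse the RSK construction: for i from n down to 1, find the cell of Q containing i, remove the entry at that cell from P, and reverse-bump it up through P; the value ejected from row 1 is w(i).

Step i=7: Q has 7 at row 1, column 5; remove that cell from P, ejecting 5. So w(7) = 5. P is now [[1, 2, 3, 4], [6, 7]].
Step i=6: Q has 6 at row 2, column 2; remove 7 from row 2 of P and reverse-bump: 7 enters row 1 and ejects 4. So w(6) = 4. P is now [[1, 2, 3, 7], [6]].
Step i=5: Q has 5 at row 2, column 1; remove 6 from row 2 of P and reverse-bump: 6 enters row 1 and ejects 3. So w(5) = 3. P is now [[1, 2, 6, 7]].
Step i=4: Q has 4 at row 1, column 4; remove that cell from P, ejecting 7. So w(4) = 7. P is now [[1, 2, 6]].
Step i=3: Q has 3 at row 1, column 3; remove that cell from P, ejecting 6. So w(3) = 6. P is now [[1, 2]].
Step i=2: Q has 2 at row 1, column 2; remove that cell from P, ejecting 2. So w(2) = 2. P is now [[1]].
Step i=1: Q has 1 at row 1, column 1; remove that cell from P, ejecting 1. So w(1) = 1. P is now [].

So w = 1 2 6 7 3 4 5.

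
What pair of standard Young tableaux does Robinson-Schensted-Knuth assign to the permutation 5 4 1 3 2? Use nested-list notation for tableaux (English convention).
Insert each entry of the permutation into P by Schensted row insertion, recording in Q the position of each new cell.

Insert 5: appended to row 1. P = [[5]].
Insert 4: 4 bumps 5 from row 1; 5 starts row 2. P = [[4], [5]].
Insert 1: 1 bumps 4 from row 1; 4 bumps 5 from row 2; 5 starts row 3. P = [[1], [4], [5]].
Insert 3: appended to row 1. P = [[1, 3], [4], [5]].
Insert 2: 2 bumps 3 from row 1; 3 bumps 4 from row 2; 4 bumps 5 from row 3; 5 starts row 4. P = [[1, 2], [3], [4], [5]].

So P = [[1, 2], [3], [4], [5]], Q = [[1, 4], [2], [3], [5]].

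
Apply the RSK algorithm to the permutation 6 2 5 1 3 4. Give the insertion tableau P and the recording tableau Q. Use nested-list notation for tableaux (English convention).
P = [[1, 3, 4], [2, 5], [6]], Q = [[1, 3, 6], [2, 5], [4]]

Insert each entry of the permutation into P by Schensted row insertion, recording in Q the position of each new cell.

Insert 6: appended to row 1. P = [[6]].
Insert 2: 2 bumps 6 from row 1; 6 starts row 2. P = [[2], [6]].
Insert 5: appended to row 1. P = [[2, 5], [6]].
Insert 1: 1 bumps 2 from row 1; 2 bumps 6 from row 2; 6 starts row 3. P = [[1, 5], [2], [6]].
Insert 3: 3 bumps 5 from row 1; 5 appends to row 2. P = [[1, 3], [2, 5], [6]].
Insert 4: appended to row 1. P = [[1, 3, 4], [2, 5], [6]].

So P = [[1, 3, 4], [2, 5], [6]], Q = [[1, 3, 6], [2, 5], [4]].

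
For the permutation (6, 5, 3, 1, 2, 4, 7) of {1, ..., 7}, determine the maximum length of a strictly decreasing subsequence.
4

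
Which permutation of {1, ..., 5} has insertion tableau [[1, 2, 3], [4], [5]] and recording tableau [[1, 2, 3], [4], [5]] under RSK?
Reverse the RSK construction: for i from n down to 1, find the cell of Q containing i, remove the entry at that cell from P, and reverse-bump it up through P; the value ejected from row 1 is w(i).

Step i=5: Q has 5 at row 3, column 1; remove 5 from row 3 of P and reverse-bump: 5 enters row 2 and ejects 4; 4 enters row 1 and ejects 3. So w(5) = 3. P is now [[1, 2, 4], [5]].
Step i=4: Q has 4 at row 2, column 1; remove 5 from row 2 of P and reverse-bump: 5 enters row 1 and ejects 4. So w(4) = 4. P is now [[1, 2, 5]].
Step i=3: Q has 3 at row 1, column 3; remove that cell from P, ejecting 5. So w(3) = 5. P is now [[1, 2]].
Step i=2: Q has 2 at row 1, column 2; remove that cell from P, ejecting 2. So w(2) = 2. P is now [[1]].
Step i=1: Q has 1 at row 1, column 1; remove that cell from P, ejecting 1. So w(1) = 1. P is now [].

So w = 1 2 5 4 3.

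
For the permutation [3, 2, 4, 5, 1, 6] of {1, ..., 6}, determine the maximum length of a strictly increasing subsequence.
4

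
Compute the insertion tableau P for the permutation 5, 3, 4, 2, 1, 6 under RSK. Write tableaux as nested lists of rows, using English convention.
P = [[1, 4, 6], [2], [3], [5]]

Insert 5: appended to row 1. P = [[5]].
Insert 3: 3 bumps 5 from row 1; 5 starts row 2. P = [[3], [5]].
Insert 4: appended to row 1. P = [[3, 4], [5]].
Insert 2: 2 bumps 3 from row 1; 3 bumps 5 from row 2; 5 starts row 3. P = [[2, 4], [3], [5]].
Insert 1: 1 bumps 2 from row 1; 2 bumps 3 from row 2; 3 bumps 5 from row 3; 5 starts row 4. P = [[1, 4], [2], [3], [5]].
Insert 6: appended to row 1. P = [[1, 4, 6], [2], [3], [5]].

So P = [[1, 4, 6], [2], [3], [5]].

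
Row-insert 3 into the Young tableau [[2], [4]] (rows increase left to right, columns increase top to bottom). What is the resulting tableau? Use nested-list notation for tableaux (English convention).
3 is larger than every entry of row 1, so it is appended to row 1. The new tableau is [[2, 3], [4]].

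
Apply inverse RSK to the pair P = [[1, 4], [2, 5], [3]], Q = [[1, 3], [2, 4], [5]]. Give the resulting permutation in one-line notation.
Reverse the RSK construction: for i from n down to 1, find the cell of Q containing i, remove the entry at that cell from P, and reverse-bump it up through P; the value ejected from row 1 is w(i).

Step i=5: Q has 5 at row 3, column 1; remove 3 from row 3 of P and reverse-bump: 3 enters row 2 and ejects 2; 2 enters row 1 and ejects 1. So w(5) = 1. P is now [[2, 4], [3, 5]].
Step i=4: Q has 4 at row 2, column 2; remove 5 from row 2 of P and reverse-bump: 5 enters row 1 and ejects 4. So w(4) = 4. P is now [[2, 5], [3]].
Step i=3: Q has 3 at row 1, column 2; remove that cell from P, ejecting 5. So w(3) = 5. P is now [[2], [3]].
Step i=2: Q has 2 at row 2, column 1; remove 3 from row 2 of P and reverse-bump: 3 enters row 1 and ejects 2. So w(2) = 2. P is now [[3]].
Step i=1: Q has 1 at row 1, column 1; remove that cell from P, ejecting 3. So w(1) = 3. P is now [].

So w = 3 2 5 4 1.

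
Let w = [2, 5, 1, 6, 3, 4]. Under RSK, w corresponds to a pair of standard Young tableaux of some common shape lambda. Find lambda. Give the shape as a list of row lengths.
Row-insert each entry into an empty tableau.

After inserting 2: P = [[2]].
After inserting 5: P = [[2, 5]].
After inserting 1: P = [[1, 5], [2]].
After inserting 6: P = [[1, 5, 6], [2]].
After inserting 3: P = [[1, 3, 6], [2, 5]].
After inserting 4: P = [[1, 3, 4], [2, 5, 6]].

The final insertion tableau P = [[1, 3, 4], [2, 5, 6]] has shape [3, 3].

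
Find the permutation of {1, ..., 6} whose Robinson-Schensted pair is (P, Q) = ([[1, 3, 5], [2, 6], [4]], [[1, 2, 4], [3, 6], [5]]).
2 4 3 6 1 5

Reverse RSK: for i = n, n-1, ..., 1, locate i in Q, remove the corresponding corner cell from P, and reverse-bump its entry up through P; the value ejected from row 1 is w(i).

So w = 2 4 3 6 1 5.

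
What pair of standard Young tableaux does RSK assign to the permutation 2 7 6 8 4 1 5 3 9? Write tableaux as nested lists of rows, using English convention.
P = [[1, 3, 5, 9], [2, 4], [6, 8], [7]], Q = [[1, 2, 4, 9], [3, 7], [5, 8], [6]]

Insert each entry of the permutation into P by Schensted row insertion, recording in Q the position of each new cell.

Insert 2: appended to row 1. P = [[2]], Q = [[1]].
Insert 7: appended to row 1. P = [[2, 7]], Q = [[1, 2]].
Insert 6: 6 bumps 7 from row 1; 7 starts row 2. P = [[2, 6], [7]], Q = [[1, 2], [3]].
Insert 8: appended to row 1. P = [[2, 6, 8], [7]], Q = [[1, 2, 4], [3]].
Insert 4: 4 bumps 6 from row 1; 6 bumps 7 from row 2; 7 starts row 3. P = [[2, 4, 8], [6], [7]], Q = [[1, 2, 4], [3], [5]].
Insert 1: 1 bumps 2 from row 1; 2 bumps 6 from row 2; 6 bumps 7 from row 3; 7 starts row 4. P = [[1, 4, 8], [2], [6], [7]], Q = [[1, 2, 4], [3], [5], [6]].
Insert 5: 5 bumps 8 from row 1; 8 appends to row 2. P = [[1, 4, 5], [2, 8], [6], [7]], Q = [[1, 2, 4], [3, 7], [5], [6]].
Insert 3: 3 bumps 4 from row 1; 4 bumps 8 from row 2; 8 appends to row 3. P = [[1, 3, 5], [2, 4], [6, 8], [7]], Q = [[1, 2, 4], [3, 7], [5, 8], [6]].
Insert 9: appended to row 1. P = [[1, 3, 5, 9], [2, 4], [6, 8], [7]], Q = [[1, 2, 4, 9], [3, 7], [5, 8], [6]].

So P = [[1, 3, 5, 9], [2, 4], [6, 8], [7]], Q = [[1, 2, 4, 9], [3, 7], [5, 8], [6]].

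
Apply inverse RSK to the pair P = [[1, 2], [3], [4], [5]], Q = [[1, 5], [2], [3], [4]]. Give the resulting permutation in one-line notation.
Reverse the RSK construction: for i from n down to 1, find the cell of Q containing i, remove the entry at that cell from P, and reverse-bump it up through P; the value ejected from row 1 is w(i).

Step i=5: Q has 5 at row 1, column 2; remove that cell from P, ejecting 2. So w(5) = 2. P is now [[1], [3], [4], [5]].
Step i=4: Q has 4 at row 4, column 1; remove 5 from row 4 of P and reverse-bump: 5 enters row 3 and ejects 4; 4 enters row 2 and ejects 3; 3 enters row 1 and ejects 1. So w(4) = 1. P is now [[3], [4], [5]].
Step i=3: Q has 3 at row 3, column 1; remove 5 from row 3 of P and reverse-bump: 5 enters row 2 and ejects 4; 4 enters row 1 and ejects 3. So w(3) = 3. P is now [[4], [5]].
Step i=2: Q has 2 at row 2, column 1; remove 5 from row 2 of P and reverse-bump: 5 enters row 1 and ejects 4. So w(2) = 4. P is now [[5]].
Step i=1: Q has 1 at row 1, column 1; remove that cell from P, ejecting 5. So w(1) = 5. P is now [].

So w = 5 4 3 1 2.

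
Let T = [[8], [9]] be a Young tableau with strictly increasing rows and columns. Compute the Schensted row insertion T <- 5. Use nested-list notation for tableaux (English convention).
[[5], [8], [9]]

In row 1, 5 replaces 8 (the leftmost entry greater than 5); 8 is bumped to row 2. In row 2, 8 replaces 9 (the leftmost entry greater than 8); 9 is bumped to row 3. 9 starts a new row 3. The new tableau is [[5], [8], [9]].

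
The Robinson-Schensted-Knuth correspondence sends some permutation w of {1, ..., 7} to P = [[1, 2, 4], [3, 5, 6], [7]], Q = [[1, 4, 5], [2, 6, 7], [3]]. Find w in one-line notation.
7 3 1 5 6 2 4

Reverse RSK: for i = n, n-1, ..., 1, locate i in Q, remove the corresponding corner cell from P, and reverse-bump its entry up through P; the value ejected from row 1 is w(i).

So w = 7 3 1 5 6 2 4.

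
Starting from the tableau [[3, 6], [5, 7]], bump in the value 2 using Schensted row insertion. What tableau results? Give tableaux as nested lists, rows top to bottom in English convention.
[[2, 6], [3, 7], [5]]

In row 1, 2 replaces 3 (the leftmost entry greater than 2); 3 is bumped to row 2. In row 2, 3 replaces 5 (the leftmost entry greater than 3); 5 is bumped to row 3. 5 starts a new row 3. The new tableau is [[2, 6], [3, 7], [5]].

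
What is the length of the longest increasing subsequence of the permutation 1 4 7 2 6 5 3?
3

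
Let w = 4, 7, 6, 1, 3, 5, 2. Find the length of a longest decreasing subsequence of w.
4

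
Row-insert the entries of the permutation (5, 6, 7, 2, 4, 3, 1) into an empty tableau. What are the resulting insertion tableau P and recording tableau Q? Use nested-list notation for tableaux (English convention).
P = [[1, 3, 7], [2, 6], [4], [5]], Q = [[1, 2, 3], [4, 5], [6], [7]]

Insert each entry of the permutation into P by Schensted row insertion, recording in Q the position of each new cell.

Insert 5: appended to row 1. P = [[5]].
Insert 6: appended to row 1. P = [[5, 6]].
Insert 7: appended to row 1. P = [[5, 6, 7]].
Insert 2: 2 bumps 5 from row 1; 5 starts row 2. P = [[2, 6, 7], [5]].
Insert 4: 4 bumps 6 from row 1; 6 appends to row 2. P = [[2, 4, 7], [5, 6]].
Insert 3: 3 bumps 4 from row 1; 4 bumps 5 from row 2; 5 starts row 3. P = [[2, 3, 7], [4, 6], [5]].
Insert 1: 1 bumps 2 from row 1; 2 bumps 4 from row 2; 4 bumps 5 from row 3; 5 starts row 4. P = [[1, 3, 7], [2, 6], [4], [5]].

So P = [[1, 3, 7], [2, 6], [4], [5]], Q = [[1, 2, 3], [4, 5], [6], [7]].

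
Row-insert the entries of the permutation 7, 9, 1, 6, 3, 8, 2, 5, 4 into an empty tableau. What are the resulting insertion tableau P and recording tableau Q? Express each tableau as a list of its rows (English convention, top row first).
Insert each entry of the permutation into P by Schensted row insertion, recording in Q the position of each new cell.

After inserting 7: P = [[7]].
After inserting 9: P = [[7, 9]].
After inserting 1: P = [[1, 9], [7]].
After inserting 6: P = [[1, 6], [7, 9]].
After inserting 3: P = [[1, 3], [6, 9], [7]].
After inserting 8: P = [[1, 3, 8], [6, 9], [7]].
After inserting 2: P = [[1, 2, 8], [3, 9], [6], [7]].
After inserting 5: P = [[1, 2, 5], [3, 8], [6, 9], [7]].
After inserting 4: P = [[1, 2, 4], [3, 5], [6, 8], [7, 9]].

So P = [[1, 2, 4], [3, 5], [6, 8], [7, 9]], Q = [[1, 2, 6], [3, 4], [5, 8], [7, 9]].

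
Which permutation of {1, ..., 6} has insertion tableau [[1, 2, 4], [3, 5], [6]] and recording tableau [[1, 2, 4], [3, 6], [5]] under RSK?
1 6 3 5 2 4

Reverse the RSK construction: for i from n down to 1, find the cell of Q containing i, remove the entry at that cell from P, and reverse-bump it up through P; the value ejected from row 1 is w(i).

Step i=6: Q has 6 at row 2, column 2; remove 5 from row 2 of P and reverse-bump: 5 enters row 1 and ejects 4. So w(6) = 4. P is now [[1, 2, 5], [3], [6]].
Step i=5: Q has 5 at row 3, column 1; remove 6 from row 3 of P and reverse-bump: 6 enters row 2 and ejects 3; 3 enters row 1 and ejects 2. So w(5) = 2. P is now [[1, 3, 5], [6]].
Step i=4: Q has 4 at row 1, column 3; remove that cell from P, ejecting 5. So w(4) = 5. P is now [[1, 3], [6]].
Step i=3: Q has 3 at row 2, column 1; remove 6 from row 2 of P and reverse-bump: 6 enters row 1 and ejects 3. So w(3) = 3. P is now [[1, 6]].
Step i=2: Q has 2 at row 1, column 2; remove that cell from P, ejecting 6. So w(2) = 6. P is now [[1]].
Step i=1: Q has 1 at row 1, column 1; remove that cell from P, ejecting 1. So w(1) = 1. P is now [].

So w = 1 6 3 5 2 4.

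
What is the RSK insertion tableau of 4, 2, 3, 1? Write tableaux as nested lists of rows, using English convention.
P = [[1, 3], [2], [4]]

Insert 4: appended to row 1. P = [[4]].
Insert 2: 2 bumps 4 from row 1; 4 starts row 2. P = [[2], [4]].
Insert 3: appended to row 1. P = [[2, 3], [4]].
Insert 1: 1 bumps 2 from row 1; 2 bumps 4 from row 2; 4 starts row 3. P = [[1, 3], [2], [4]].

So P = [[1, 3], [2], [4]].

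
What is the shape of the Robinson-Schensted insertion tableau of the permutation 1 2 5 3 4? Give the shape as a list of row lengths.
[4, 1]

Row-insert each entry into an empty tableau.

After inserting 1: P = [[1]].
After inserting 2: P = [[1, 2]].
After inserting 5: P = [[1, 2, 5]].
After inserting 3: P = [[1, 2, 3], [5]].
After inserting 4: P = [[1, 2, 3, 4], [5]].

The final insertion tableau P = [[1, 2, 3, 4], [5]] has shape [4, 1].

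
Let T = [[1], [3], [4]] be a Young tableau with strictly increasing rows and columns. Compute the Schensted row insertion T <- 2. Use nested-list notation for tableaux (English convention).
[[1, 2], [3], [4]]

2 is larger than every entry of row 1, so it is appended to row 1. The new tableau is [[1, 2], [3], [4]].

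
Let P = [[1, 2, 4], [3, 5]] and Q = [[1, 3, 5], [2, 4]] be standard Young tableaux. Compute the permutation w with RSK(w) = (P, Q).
Reverse the RSK construction: for i from n down to 1, find the cell of Q containing i, remove the entry at that cell from P, and reverse-bump it up through P; the value ejected from row 1 is w(i).

Step i=5: Q has 5 at row 1, column 3; remove that cell from P, ejecting 4. So w(5) = 4. P is now [[1, 2], [3, 5]].
Step i=4: Q has 4 at row 2, column 2; remove 5 from row 2 of P and reverse-bump: 5 enters row 1 and ejects 2. So w(4) = 2. P is now [[1, 5], [3]].
Step i=3: Q has 3 at row 1, column 2; remove that cell from P, ejecting 5. So w(3) = 5. P is now [[1], [3]].
Step i=2: Q has 2 at row 2, column 1; remove 3 from row 2 of P and reverse-bump: 3 enters row 1 and ejects 1. So w(2) = 1. P is now [[3]].
Step i=1: Q has 1 at row 1, column 1; remove that cell from P, ejecting 3. So w(1) = 3. P is now [].

So w = 3 1 5 2 4.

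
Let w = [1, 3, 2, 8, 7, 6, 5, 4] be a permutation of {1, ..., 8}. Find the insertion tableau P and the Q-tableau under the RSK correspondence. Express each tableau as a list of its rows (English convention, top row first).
Insert each entry of the permutation into P by Schensted row insertion, recording in Q the position of each new cell.

Insert 1: appended to row 1. P = [[1]].
Insert 3: appended to row 1. P = [[1, 3]].
Insert 2: 2 bumps 3 from row 1; 3 starts row 2. P = [[1, 2], [3]].
Insert 8: appended to row 1. P = [[1, 2, 8], [3]].
Insert 7: 7 bumps 8 from row 1; 8 appends to row 2. P = [[1, 2, 7], [3, 8]].
Insert 6: 6 bumps 7 from row 1; 7 bumps 8 from row 2; 8 starts row 3. P = [[1, 2, 6], [3, 7], [8]].
Insert 5: 5 bumps 6 from row 1; 6 bumps 7 from row 2; 7 bumps 8 from row 3; 8 starts row 4. P = [[1, 2, 5], [3, 6], [7], [8]].
Insert 4: 4 bumps 5 from row 1; 5 bumps 6 from row 2; 6 bumps 7 from row 3; 7 bumps 8 from row 4; 8 starts row 5. P = [[1, 2, 4], [3, 5], [6], [7], [8]].

So P = [[1, 2, 4], [3, 5], [6], [7], [8]], Q = [[1, 2, 4], [3, 5], [6], [7], [8]].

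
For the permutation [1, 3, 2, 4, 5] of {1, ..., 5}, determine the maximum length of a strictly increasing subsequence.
4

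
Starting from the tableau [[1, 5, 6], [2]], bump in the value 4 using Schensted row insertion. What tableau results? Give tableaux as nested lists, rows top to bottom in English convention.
[[1, 4, 6], [2, 5]]

In row 1, 4 replaces 5 (the leftmost entry greater than 4); 5 is bumped to row 2. 5 is appended to row 2. The new tableau is [[1, 4, 6], [2, 5]].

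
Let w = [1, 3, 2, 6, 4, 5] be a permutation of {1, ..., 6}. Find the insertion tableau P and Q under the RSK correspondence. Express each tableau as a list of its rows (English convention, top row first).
P = [[1, 2, 4, 5], [3, 6]], Q = [[1, 2, 4, 6], [3, 5]]

Insert each entry of the permutation into P by Schensted row insertion, recording in Q the position of each new cell.

Insert 1: appended to row 1. P = [[1]].
Insert 3: appended to row 1. P = [[1, 3]].
Insert 2: 2 bumps 3 from row 1; 3 starts row 2. P = [[1, 2], [3]].
Insert 6: appended to row 1. P = [[1, 2, 6], [3]].
Insert 4: 4 bumps 6 from row 1; 6 appends to row 2. P = [[1, 2, 4], [3, 6]].
Insert 5: appended to row 1. P = [[1, 2, 4, 5], [3, 6]].

So P = [[1, 2, 4, 5], [3, 6]], Q = [[1, 2, 4, 6], [3, 5]].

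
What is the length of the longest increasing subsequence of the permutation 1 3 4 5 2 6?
5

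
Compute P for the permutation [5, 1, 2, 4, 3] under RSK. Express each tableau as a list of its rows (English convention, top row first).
P = [[1, 2, 3], [4], [5]]

After inserting 5: P = [[5]].
After inserting 1: P = [[1], [5]].
After inserting 2: P = [[1, 2], [5]].
After inserting 4: P = [[1, 2, 4], [5]].
After inserting 3: P = [[1, 2, 3], [4], [5]].

So P = [[1, 2, 3], [4], [5]].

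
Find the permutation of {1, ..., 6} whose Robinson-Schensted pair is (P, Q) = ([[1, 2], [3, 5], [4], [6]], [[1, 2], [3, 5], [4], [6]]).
Reverse RSK: for i = n, n-1, ..., 1, locate i in Q, remove the corresponding corner cell from P, and reverse-bump its entry up through P; the value ejected from row 1 is w(i).

So w = 4 6 5 1 3 2.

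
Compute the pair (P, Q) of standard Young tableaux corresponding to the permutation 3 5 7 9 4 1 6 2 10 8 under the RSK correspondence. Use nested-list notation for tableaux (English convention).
Insert each entry of the permutation into P by Schensted row insertion, recording in Q the position of each new cell.

After inserting 3: P = [[3]].
After inserting 5: P = [[3, 5]].
After inserting 7: P = [[3, 5, 7]].
After inserting 9: P = [[3, 5, 7, 9]].
After inserting 4: P = [[3, 4, 7, 9], [5]].
After inserting 1: P = [[1, 4, 7, 9], [3], [5]].
After inserting 6: P = [[1, 4, 6, 9], [3, 7], [5]].
After inserting 2: P = [[1, 2, 6, 9], [3, 4], [5, 7]].
After inserting 10: P = [[1, 2, 6, 9, 10], [3, 4], [5, 7]].
After inserting 8: P = [[1, 2, 6, 8, 10], [3, 4, 9], [5, 7]].

So P = [[1, 2, 6, 8, 10], [3, 4, 9], [5, 7]], Q = [[1, 2, 3, 4, 9], [5, 7, 10], [6, 8]].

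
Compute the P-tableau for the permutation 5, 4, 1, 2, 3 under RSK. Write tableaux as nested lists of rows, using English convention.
Insert 5: appended to row 1. P = [[5]].
Insert 4: 4 bumps 5 from row 1; 5 starts row 2. P = [[4], [5]].
Insert 1: 1 bumps 4 from row 1; 4 bumps 5 from row 2; 5 starts row 3. P = [[1], [4], [5]].
Insert 2: appended to row 1. P = [[1, 2], [4], [5]].
Insert 3: appended to row 1. P = [[1, 2, 3], [4], [5]].

So P = [[1, 2, 3], [4], [5]].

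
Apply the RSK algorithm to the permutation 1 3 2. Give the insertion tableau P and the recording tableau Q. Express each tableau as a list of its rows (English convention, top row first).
Insert each entry of the permutation into P by Schensted row insertion, recording in Q the position of each new cell.

Insert 1: appended to row 1. P = [[1]].
Insert 3: appended to row 1. P = [[1, 3]].
Insert 2: 2 bumps 3 from row 1; 3 starts row 2. P = [[1, 2], [3]].

So P = [[1, 2], [3]], Q = [[1, 2], [3]].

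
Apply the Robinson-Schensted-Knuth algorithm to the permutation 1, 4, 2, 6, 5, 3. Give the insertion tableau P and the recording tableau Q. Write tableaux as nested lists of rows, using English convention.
Insert each entry of the permutation into P by Schensted row insertion, recording in Q the position of each new cell.

Insert 1: appended to row 1. P = [[1]].
Insert 4: appended to row 1. P = [[1, 4]].
Insert 2: 2 bumps 4 from row 1; 4 starts row 2. P = [[1, 2], [4]].
Insert 6: appended to row 1. P = [[1, 2, 6], [4]].
Insert 5: 5 bumps 6 from row 1; 6 appends to row 2. P = [[1, 2, 5], [4, 6]].
Insert 3: 3 bumps 5 from row 1; 5 bumps 6 from row 2; 6 starts row 3. P = [[1, 2, 3], [4, 5], [6]].

So P = [[1, 2, 3], [4, 5], [6]], Q = [[1, 2, 4], [3, 5], [6]].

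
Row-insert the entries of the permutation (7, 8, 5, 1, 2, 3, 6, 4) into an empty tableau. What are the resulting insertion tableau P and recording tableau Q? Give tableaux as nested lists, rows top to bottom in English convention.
Insert each entry of the permutation into P by Schensted row insertion, recording in Q the position of each new cell.

After inserting 7: P = [[7]].
After inserting 8: P = [[7, 8]].
After inserting 5: P = [[5, 8], [7]].
After inserting 1: P = [[1, 8], [5], [7]].
After inserting 2: P = [[1, 2], [5, 8], [7]].
After inserting 3: P = [[1, 2, 3], [5, 8], [7]].
After inserting 6: P = [[1, 2, 3, 6], [5, 8], [7]].
After inserting 4: P = [[1, 2, 3, 4], [5, 6], [7, 8]].

So P = [[1, 2, 3, 4], [5, 6], [7, 8]], Q = [[1, 2, 6, 7], [3, 5], [4, 8]].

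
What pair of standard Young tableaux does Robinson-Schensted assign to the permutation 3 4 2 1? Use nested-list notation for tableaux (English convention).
Insert each entry of the permutation into P by Schensted row insertion, recording in Q the position of each new cell.

Insert 3: appended to row 1. P = [[3]], Q = [[1]].
Insert 4: appended to row 1. P = [[3, 4]], Q = [[1, 2]].
Insert 2: 2 bumps 3 from row 1; 3 starts row 2. P = [[2, 4], [3]], Q = [[1, 2], [3]].
Insert 1: 1 bumps 2 from row 1; 2 bumps 3 from row 2; 3 starts row 3. P = [[1, 4], [2], [3]], Q = [[1, 2], [3], [4]].

So P = [[1, 4], [2], [3]], Q = [[1, 2], [3], [4]].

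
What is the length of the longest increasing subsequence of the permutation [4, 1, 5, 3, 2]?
2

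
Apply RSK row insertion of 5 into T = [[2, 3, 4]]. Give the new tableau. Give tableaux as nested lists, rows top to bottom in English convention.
5 is larger than every entry of row 1, so it is appended to row 1. The new tableau is [[2, 3, 4, 5]].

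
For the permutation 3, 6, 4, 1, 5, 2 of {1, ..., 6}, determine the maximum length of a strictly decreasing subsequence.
3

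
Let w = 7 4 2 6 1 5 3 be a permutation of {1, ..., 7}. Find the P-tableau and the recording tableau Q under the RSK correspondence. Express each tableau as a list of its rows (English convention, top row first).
Insert each entry of the permutation into P by Schensted row insertion, recording in Q the position of each new cell.

Insert 7: appended to row 1. P = [[7]].
Insert 4: 4 bumps 7 from row 1; 7 starts row 2. P = [[4], [7]].
Insert 2: 2 bumps 4 from row 1; 4 bumps 7 from row 2; 7 starts row 3. P = [[2], [4], [7]].
Insert 6: appended to row 1. P = [[2, 6], [4], [7]].
Insert 1: 1 bumps 2 from row 1; 2 bumps 4 from row 2; 4 bumps 7 from row 3; 7 starts row 4. P = [[1, 6], [2], [4], [7]].
Insert 5: 5 bumps 6 from row 1; 6 appends to row 2. P = [[1, 5], [2, 6], [4], [7]].
Insert 3: 3 bumps 5 from row 1; 5 bumps 6 from row 2; 6 appends to row 3. P = [[1, 3], [2, 5], [4, 6], [7]].

So P = [[1, 3], [2, 5], [4, 6], [7]], Q = [[1, 4], [2, 6], [3, 7], [5]].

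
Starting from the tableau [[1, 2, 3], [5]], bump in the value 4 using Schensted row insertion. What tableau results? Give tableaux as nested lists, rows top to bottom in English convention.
[[1, 2, 3, 4], [5]]

4 is larger than every entry of row 1, so it is appended to row 1. The new tableau is [[1, 2, 3, 4], [5]].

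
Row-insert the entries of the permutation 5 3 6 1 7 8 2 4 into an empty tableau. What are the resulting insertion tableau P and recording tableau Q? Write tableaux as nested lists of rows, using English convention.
P = [[1, 2, 4, 8], [3, 6, 7], [5]], Q = [[1, 3, 5, 6], [2, 7, 8], [4]]

Insert each entry of the permutation into P by Schensted row insertion, recording in Q the position of each new cell.

Insert 5: appended to row 1. P = [[5]].
Insert 3: 3 bumps 5 from row 1; 5 starts row 2. P = [[3], [5]].
Insert 6: appended to row 1. P = [[3, 6], [5]].
Insert 1: 1 bumps 3 from row 1; 3 bumps 5 from row 2; 5 starts row 3. P = [[1, 6], [3], [5]].
Insert 7: appended to row 1. P = [[1, 6, 7], [3], [5]].
Insert 8: appended to row 1. P = [[1, 6, 7, 8], [3], [5]].
Insert 2: 2 bumps 6 from row 1; 6 appends to row 2. P = [[1, 2, 7, 8], [3, 6], [5]].
Insert 4: 4 bumps 7 from row 1; 7 appends to row 2. P = [[1, 2, 4, 8], [3, 6, 7], [5]].

So P = [[1, 2, 4, 8], [3, 6, 7], [5]], Q = [[1, 3, 5, 6], [2, 7, 8], [4]].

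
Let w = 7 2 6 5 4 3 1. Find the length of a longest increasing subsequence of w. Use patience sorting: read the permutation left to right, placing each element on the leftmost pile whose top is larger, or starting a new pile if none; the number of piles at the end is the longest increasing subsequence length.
2

7: new pile. tops = [7]
2: onto pile 1 (replacing 7). tops = [2]
6: new pile. tops = [2, 6]
5: onto pile 2 (replacing 6). tops = [2, 5]
4: onto pile 2 (replacing 5). tops = [2, 4]
3: onto pile 2 (replacing 4). tops = [2, 3]
1: onto pile 1 (replacing 2). tops = [1, 3]

2 piles, so the longest increasing subsequence has length 2.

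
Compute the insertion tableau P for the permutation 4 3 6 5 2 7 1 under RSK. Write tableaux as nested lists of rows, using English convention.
P = [[1, 5, 7], [2, 6], [3], [4]]

After inserting 4: P = [[4]].
After inserting 3: P = [[3], [4]].
After inserting 6: P = [[3, 6], [4]].
After inserting 5: P = [[3, 5], [4, 6]].
After inserting 2: P = [[2, 5], [3, 6], [4]].
After inserting 7: P = [[2, 5, 7], [3, 6], [4]].
After inserting 1: P = [[1, 5, 7], [2, 6], [3], [4]].

So P = [[1, 5, 7], [2, 6], [3], [4]].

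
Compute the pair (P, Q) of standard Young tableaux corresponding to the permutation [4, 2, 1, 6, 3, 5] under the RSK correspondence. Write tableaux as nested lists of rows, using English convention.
P = [[1, 3, 5], [2, 6], [4]], Q = [[1, 4, 6], [2, 5], [3]]

Insert each entry of the permutation into P by Schensted row insertion, recording in Q the position of each new cell.

After inserting 4: P = [[4]].
After inserting 2: P = [[2], [4]].
After inserting 1: P = [[1], [2], [4]].
After inserting 6: P = [[1, 6], [2], [4]].
After inserting 3: P = [[1, 3], [2, 6], [4]].
After inserting 5: P = [[1, 3, 5], [2, 6], [4]].

So P = [[1, 3, 5], [2, 6], [4]], Q = [[1, 4, 6], [2, 5], [3]].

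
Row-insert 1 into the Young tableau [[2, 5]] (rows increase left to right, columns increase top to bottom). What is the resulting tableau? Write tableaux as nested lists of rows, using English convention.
[[1, 5], [2]]

In row 1, 1 replaces 2 (the leftmost entry greater than 1); 2 is bumped to row 2. 2 starts a new row 2. The new tableau is [[1, 5], [2]].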